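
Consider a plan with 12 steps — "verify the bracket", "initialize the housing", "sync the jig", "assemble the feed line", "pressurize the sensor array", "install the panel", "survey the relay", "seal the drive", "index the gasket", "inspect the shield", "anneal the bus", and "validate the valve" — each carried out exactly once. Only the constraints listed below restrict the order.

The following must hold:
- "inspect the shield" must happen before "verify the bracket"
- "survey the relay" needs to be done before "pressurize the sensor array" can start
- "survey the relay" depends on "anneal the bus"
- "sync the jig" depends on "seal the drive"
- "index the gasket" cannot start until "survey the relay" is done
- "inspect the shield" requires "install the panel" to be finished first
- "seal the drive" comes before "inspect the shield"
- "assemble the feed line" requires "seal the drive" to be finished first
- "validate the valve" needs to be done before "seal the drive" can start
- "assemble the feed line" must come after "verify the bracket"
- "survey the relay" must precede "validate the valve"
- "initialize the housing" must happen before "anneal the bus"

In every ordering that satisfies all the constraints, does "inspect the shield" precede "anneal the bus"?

In fact the dependencies run the other way: "anneal the bus" → "survey the relay" → "validate the valve" → "seal the drive" → "inspect the shield".
So "inspect the shield" does not have to come before "anneal the bus" — it cannot.

No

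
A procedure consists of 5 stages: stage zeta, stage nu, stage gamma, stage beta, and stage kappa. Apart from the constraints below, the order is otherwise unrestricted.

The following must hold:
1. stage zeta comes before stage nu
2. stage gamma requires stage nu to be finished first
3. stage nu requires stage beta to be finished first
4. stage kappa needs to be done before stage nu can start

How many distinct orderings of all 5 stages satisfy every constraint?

6

3 stages have no prerequisites (stage zeta, stage beta, stage kappa), so any of them could come first.
Counting all ways to extend the partial order to a total order gives 6.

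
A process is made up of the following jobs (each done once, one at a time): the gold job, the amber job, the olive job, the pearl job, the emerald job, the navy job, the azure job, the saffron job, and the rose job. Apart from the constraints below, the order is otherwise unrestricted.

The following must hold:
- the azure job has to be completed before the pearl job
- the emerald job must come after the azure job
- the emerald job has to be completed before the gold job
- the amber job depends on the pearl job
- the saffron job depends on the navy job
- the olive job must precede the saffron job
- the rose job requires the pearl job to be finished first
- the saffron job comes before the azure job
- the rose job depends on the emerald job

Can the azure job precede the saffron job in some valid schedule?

No

There is a dependency chain the saffron job → the azure job, so the azure job always comes after the saffron job.
Hence the azure job can never be scheduled before the saffron job.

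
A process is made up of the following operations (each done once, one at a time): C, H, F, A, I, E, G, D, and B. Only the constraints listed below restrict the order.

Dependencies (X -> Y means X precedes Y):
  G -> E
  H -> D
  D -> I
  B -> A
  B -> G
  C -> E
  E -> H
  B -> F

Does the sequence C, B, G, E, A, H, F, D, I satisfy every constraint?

Going through the constraints one by one, each required predecessor appears earlier in the sequence than its dependent — e.g. B (position 2) is before F (position 7), as required.

Yes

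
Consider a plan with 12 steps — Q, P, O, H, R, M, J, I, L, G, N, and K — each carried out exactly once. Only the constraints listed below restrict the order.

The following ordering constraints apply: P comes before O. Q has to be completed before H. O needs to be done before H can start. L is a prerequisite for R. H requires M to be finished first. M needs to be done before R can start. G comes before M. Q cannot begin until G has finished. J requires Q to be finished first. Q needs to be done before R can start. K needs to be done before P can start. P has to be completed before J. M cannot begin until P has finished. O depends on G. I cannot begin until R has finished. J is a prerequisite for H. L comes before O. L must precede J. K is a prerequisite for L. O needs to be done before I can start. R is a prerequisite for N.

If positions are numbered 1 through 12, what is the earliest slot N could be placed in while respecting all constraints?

Working backwards through the constraints from N, its full set of required predecessors is Q, P, R, M, L, G, K — 7 of them.
With 7 mandatory predecessors, the earliest N can sit is position 7+1 = 8, and placing just those 7 first achieves it.

8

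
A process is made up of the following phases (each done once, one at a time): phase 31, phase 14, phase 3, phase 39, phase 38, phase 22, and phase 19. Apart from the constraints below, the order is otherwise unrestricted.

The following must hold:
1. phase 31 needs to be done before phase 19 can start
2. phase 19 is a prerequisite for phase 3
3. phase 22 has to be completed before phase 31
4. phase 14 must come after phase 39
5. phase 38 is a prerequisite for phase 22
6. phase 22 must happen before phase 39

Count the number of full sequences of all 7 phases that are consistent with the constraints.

10

Only phase 38 has no prerequisites, so it must go first.
Counting all ways to extend the partial order to a total order gives 10.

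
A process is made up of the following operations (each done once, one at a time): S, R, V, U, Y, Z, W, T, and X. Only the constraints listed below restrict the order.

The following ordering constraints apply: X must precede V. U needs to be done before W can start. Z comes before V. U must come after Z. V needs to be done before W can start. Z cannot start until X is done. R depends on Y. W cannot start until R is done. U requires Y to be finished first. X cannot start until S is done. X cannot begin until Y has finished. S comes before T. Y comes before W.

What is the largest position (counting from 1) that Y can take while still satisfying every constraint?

Every operation that must follow Y has to come after it. Tracing all chains starting from Y, those operations are: R, V, U, Z, W, X — 6 in total.
With 6 mandatory successors out of 9 operations total, the latest slot for Y is 9−6 = 3, and it's reachable by doing all non-successors before Y.

3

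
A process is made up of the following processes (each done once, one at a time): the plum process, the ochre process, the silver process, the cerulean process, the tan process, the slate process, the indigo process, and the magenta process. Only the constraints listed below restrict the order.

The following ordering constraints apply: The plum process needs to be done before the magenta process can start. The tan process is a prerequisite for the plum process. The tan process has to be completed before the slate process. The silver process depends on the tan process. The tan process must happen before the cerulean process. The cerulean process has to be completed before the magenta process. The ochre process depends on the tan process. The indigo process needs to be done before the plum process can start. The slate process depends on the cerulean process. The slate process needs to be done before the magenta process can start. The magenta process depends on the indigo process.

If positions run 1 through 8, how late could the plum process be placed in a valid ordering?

The only process forced after the plum process (directly or by a chain) is the magenta process.
With 1 mandatory successor out of 8 processes total, the latest slot for the plum process is 8−1 = 7, and it's reachable by doing all non-successors before the plum process.

7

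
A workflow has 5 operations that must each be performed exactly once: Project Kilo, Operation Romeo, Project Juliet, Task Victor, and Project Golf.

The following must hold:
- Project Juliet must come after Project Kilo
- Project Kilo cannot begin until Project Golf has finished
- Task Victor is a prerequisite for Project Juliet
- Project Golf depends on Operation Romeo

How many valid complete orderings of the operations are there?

The operations with no prerequisites are Operation Romeo, Task Victor; any of them can be placed first.
Enumerating by repeatedly choosing an available operation (one whose prerequisites are all placed) gives 4 distinct complete orderings.

4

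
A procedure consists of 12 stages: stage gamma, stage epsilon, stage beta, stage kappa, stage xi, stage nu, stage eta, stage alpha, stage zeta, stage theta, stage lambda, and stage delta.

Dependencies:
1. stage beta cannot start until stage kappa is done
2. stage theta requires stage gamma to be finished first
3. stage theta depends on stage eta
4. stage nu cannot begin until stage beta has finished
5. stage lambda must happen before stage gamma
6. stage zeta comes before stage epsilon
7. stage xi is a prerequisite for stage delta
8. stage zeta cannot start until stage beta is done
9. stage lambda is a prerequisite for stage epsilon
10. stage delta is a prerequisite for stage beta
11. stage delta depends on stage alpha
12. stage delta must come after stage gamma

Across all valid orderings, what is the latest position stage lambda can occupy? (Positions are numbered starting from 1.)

5

Following every chain forward from stage lambda, the stages that must come later are stage gamma, stage epsilon, stage beta, stage nu, stage zeta, stage theta, stage delta — 7 of them.
So at least 7 stages follow stage lambda, putting stage lambda no later than position 5. That position is achievable by scheduling everything else first.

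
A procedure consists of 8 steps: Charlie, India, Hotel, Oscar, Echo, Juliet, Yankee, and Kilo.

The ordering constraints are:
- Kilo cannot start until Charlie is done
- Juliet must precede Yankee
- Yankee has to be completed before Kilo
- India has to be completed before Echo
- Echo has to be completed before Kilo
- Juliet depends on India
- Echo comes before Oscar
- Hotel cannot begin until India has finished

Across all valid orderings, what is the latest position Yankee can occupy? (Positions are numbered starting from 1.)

7

Following the constraints forward from Yankee, its only required successor is Kilo.
With 1 mandatory successor out of 8 steps total, the latest slot for Yankee is 8−1 = 7, and it's reachable by doing all non-successors before Yankee.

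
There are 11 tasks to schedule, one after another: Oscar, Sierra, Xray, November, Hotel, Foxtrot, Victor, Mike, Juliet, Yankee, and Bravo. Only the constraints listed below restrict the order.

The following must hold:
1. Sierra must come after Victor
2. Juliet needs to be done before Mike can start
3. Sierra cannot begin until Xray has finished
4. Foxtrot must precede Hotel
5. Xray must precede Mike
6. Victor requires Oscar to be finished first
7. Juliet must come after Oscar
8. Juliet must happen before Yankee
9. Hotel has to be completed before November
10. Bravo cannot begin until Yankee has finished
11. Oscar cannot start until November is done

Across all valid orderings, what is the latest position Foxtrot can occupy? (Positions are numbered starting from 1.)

2

Every task that must follow Foxtrot has to come after it. Tracing all chains starting from Foxtrot, those tasks are: Oscar, Sierra, November, Hotel, Victor, Mike, Juliet, Yankee, Bravo — 9 in total.
With 9 mandatory successors out of 11 tasks total, the latest slot for Foxtrot is 11−9 = 2, and it's reachable by doing all non-successors before Foxtrot.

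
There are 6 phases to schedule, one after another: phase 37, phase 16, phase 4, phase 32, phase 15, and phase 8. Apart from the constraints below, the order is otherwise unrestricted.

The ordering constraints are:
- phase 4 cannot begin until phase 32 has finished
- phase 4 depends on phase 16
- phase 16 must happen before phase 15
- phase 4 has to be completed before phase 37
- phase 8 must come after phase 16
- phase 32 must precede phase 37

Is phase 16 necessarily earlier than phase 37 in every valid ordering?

Tracing the constraints gives a chain: phase 16 → phase 4 → phase 37.
So phase 16 must precede phase 37 in any valid ordering.

Yes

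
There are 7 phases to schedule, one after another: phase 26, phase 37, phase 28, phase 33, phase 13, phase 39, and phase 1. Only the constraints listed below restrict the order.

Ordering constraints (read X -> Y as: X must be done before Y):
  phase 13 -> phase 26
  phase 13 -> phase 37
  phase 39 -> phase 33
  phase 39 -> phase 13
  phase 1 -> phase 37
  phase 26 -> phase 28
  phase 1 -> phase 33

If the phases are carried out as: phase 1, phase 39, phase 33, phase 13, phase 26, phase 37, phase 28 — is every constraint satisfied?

Yes

Going through the constraints one by one, each required predecessor appears earlier in the sequence than its dependent — e.g. phase 1 (position 1) is before phase 37 (position 6), as required.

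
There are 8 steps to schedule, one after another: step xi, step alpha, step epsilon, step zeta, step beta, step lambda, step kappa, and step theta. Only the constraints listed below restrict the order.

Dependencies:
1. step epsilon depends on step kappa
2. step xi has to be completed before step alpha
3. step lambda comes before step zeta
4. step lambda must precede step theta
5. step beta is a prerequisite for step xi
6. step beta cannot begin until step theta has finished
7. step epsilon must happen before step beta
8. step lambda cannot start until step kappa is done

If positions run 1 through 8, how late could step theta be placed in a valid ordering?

5

The steps that are forced after step theta, directly or by a chain of constraints, are step xi, step alpha, step beta. That's 3 steps.
So at least 3 steps follow step theta, putting step theta no later than position 5. That position is achievable by scheduling everything else first.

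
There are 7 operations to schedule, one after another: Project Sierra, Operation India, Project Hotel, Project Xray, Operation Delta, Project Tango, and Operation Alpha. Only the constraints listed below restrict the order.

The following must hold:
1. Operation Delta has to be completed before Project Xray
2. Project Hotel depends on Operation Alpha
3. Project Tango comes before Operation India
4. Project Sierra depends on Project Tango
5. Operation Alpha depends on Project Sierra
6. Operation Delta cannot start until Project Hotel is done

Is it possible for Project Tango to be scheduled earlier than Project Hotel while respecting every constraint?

Yes

Project Tango is actually forced before Project Hotel by the constraints, so certainly some valid ordering has Project Tango first.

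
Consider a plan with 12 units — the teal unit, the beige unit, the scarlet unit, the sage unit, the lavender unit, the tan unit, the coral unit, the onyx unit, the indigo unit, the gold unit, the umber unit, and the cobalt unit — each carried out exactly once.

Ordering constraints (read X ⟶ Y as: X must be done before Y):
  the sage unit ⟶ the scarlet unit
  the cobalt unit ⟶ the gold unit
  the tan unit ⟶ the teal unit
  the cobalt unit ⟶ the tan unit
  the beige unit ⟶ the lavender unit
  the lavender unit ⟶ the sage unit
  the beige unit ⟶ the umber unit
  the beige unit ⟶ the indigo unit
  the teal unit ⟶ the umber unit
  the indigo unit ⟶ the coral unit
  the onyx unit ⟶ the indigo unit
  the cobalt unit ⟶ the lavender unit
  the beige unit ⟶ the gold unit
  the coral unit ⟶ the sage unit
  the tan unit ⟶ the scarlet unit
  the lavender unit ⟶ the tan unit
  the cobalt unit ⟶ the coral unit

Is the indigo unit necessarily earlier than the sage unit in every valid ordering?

Chaining the stated constraints: the indigo unit → the coral unit → the sage unit.
That forces the indigo unit before the sage unit in every valid schedule.

Yes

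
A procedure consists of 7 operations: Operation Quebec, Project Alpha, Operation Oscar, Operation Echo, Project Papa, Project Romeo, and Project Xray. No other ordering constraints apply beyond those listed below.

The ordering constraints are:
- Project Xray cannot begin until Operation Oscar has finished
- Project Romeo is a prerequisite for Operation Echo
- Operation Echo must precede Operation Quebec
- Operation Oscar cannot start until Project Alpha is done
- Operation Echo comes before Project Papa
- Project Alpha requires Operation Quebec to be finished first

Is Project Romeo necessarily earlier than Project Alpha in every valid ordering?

Yes

There is a constraint chain Project Romeo → Operation Echo → Operation Quebec → Project Alpha.
That forces Project Romeo before Project Alpha in every valid schedule.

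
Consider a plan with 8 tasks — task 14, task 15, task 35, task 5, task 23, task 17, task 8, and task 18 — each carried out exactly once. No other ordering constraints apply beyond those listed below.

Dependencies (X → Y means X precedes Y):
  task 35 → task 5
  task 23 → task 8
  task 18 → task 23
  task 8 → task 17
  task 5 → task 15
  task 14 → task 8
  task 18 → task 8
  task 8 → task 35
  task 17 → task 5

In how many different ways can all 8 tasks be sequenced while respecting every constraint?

The tasks with no prerequisites are task 14, task 18; any of them can be placed first.
Enumerating by repeatedly choosing an available task (one whose prerequisites are all placed) gives 6 distinct complete orderings.

6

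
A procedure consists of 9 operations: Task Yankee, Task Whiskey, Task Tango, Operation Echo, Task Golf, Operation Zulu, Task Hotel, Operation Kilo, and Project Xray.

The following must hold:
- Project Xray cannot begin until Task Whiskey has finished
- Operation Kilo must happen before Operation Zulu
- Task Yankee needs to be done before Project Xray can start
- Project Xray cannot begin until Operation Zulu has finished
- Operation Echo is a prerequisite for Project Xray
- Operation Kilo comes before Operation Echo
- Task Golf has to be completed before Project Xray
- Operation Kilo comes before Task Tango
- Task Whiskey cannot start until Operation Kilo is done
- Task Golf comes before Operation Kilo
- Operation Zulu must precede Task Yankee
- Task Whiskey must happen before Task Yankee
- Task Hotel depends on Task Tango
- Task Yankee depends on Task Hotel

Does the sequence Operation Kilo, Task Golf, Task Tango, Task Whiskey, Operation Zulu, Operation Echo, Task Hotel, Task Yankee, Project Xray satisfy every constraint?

Here Task Golf comes after Operation Kilo.
But one of the constraints requires Task Golf before Operation Kilo, so this ordering violates it.

No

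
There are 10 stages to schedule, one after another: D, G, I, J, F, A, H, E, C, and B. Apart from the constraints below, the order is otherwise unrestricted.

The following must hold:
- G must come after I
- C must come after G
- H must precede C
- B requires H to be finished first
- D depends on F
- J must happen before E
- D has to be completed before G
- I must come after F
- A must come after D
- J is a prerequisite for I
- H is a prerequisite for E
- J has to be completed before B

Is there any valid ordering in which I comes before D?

Yes

Nothing in the constraints forces D before I — there is no chain from D to I.
That means at least one valid schedule has I before D.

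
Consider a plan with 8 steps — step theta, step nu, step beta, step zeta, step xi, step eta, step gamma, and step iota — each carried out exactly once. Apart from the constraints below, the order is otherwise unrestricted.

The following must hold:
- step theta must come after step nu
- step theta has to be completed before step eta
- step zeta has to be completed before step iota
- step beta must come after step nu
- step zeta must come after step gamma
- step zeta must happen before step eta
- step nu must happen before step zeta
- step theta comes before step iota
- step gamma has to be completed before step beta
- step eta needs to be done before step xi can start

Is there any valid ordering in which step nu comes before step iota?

The constraints force step nu before step iota, so yes — every valid ordering has step nu earlier.

Yes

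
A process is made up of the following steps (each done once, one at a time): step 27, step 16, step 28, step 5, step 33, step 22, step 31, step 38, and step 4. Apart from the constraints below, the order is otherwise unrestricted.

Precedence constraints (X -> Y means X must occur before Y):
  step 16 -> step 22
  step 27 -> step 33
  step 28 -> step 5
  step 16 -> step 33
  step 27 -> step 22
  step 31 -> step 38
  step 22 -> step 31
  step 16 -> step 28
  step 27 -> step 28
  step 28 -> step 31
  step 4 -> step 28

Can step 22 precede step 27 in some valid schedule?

Following step 27 → step 22, step 27 must precede step 22 in every valid ordering.
Hence step 22 can never be scheduled before step 27.

No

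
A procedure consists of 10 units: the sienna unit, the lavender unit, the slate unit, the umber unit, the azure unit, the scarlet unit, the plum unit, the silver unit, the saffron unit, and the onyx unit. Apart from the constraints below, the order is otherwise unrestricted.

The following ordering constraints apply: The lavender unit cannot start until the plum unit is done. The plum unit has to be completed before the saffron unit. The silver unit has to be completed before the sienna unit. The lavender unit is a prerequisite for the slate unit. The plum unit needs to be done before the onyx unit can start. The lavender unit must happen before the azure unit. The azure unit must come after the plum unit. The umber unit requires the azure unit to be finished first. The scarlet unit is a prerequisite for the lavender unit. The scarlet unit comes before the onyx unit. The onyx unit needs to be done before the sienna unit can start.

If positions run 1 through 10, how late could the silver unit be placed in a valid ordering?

9

Following the constraints forward from the silver unit, its only required successor is the sienna unit.
With 1 mandatory successor out of 10 units total, the latest slot for the silver unit is 10−1 = 9, and it's reachable by doing all non-successors before the silver unit.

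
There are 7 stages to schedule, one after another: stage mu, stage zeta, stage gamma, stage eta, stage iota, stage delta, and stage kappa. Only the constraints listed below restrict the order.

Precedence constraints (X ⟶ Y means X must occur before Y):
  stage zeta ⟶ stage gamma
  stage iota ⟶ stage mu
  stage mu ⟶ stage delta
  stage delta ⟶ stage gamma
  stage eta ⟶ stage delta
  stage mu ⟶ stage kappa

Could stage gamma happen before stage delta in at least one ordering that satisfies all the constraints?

No

The constraints give a chain stage delta → stage gamma, which forces stage delta before stage gamma.
Hence stage gamma can never be scheduled before stage delta.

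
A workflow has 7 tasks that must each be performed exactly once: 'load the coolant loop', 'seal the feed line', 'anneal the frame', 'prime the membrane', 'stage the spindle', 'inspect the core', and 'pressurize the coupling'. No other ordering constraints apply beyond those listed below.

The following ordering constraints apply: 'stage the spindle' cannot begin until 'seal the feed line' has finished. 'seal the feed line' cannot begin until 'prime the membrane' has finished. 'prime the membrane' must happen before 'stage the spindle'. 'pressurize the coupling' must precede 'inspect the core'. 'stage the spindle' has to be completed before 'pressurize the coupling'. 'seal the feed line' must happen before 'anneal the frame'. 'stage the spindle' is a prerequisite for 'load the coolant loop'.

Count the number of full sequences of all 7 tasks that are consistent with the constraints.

15

Only 'prime the membrane' has no prerequisites, so it must go first.
Systematically extending each partial ordering one task at a time and counting, there are 15 complete orderings.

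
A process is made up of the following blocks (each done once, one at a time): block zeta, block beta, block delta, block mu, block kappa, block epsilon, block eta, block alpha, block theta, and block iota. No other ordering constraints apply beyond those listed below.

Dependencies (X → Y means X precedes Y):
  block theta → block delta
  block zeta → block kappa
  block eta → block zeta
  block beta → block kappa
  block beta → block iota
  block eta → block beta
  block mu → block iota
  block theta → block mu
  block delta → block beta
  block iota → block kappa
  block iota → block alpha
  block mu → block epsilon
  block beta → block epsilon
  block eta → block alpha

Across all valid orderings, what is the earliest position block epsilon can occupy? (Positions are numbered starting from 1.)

The blocks that are forced before block epsilon, directly or transitively, are block beta, block delta, block mu, block eta, block theta. That's 5 blocks.
So at minimum 5 blocks come before block epsilon, putting block epsilon no earlier than position 6. That position is achievable by scheduling exactly those predecessors first.

6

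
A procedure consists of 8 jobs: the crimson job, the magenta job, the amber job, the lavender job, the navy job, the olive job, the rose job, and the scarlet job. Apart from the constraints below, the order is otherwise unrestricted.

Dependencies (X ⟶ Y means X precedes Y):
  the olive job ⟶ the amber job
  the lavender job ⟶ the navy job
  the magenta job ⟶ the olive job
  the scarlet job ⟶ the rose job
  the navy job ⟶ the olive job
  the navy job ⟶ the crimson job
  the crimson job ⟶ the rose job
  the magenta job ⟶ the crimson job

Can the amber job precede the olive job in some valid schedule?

There is a dependency chain the olive job → the amber job, so the amber job always comes after the olive job.
So no valid ordering can have the amber job before the olive job.

No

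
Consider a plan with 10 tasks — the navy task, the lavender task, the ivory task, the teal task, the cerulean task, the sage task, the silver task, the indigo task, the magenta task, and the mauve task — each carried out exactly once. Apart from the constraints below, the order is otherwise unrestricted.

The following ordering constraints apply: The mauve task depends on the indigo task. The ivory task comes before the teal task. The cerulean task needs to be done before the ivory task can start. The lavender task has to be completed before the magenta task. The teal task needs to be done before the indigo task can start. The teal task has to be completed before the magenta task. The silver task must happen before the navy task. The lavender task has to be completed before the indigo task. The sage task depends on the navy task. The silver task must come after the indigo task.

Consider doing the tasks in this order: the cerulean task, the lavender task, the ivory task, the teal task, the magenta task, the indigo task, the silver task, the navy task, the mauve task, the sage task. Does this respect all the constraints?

Going through the constraints one by one, each required predecessor appears earlier in the sequence than its dependent — e.g. the lavender task (position 2) is before the indigo task (position 6), as required.

Yes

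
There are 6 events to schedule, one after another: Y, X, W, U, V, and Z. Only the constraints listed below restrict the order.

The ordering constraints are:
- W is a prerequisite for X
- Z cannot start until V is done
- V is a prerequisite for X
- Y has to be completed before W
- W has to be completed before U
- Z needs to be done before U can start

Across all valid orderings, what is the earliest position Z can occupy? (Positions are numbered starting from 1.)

Working backwards through the constraints from Z, its only required predecessor is V.
With 1 mandatory predecessor, the earliest Z can sit is position 1+1 = 2, and placing just that one first achieves it.

2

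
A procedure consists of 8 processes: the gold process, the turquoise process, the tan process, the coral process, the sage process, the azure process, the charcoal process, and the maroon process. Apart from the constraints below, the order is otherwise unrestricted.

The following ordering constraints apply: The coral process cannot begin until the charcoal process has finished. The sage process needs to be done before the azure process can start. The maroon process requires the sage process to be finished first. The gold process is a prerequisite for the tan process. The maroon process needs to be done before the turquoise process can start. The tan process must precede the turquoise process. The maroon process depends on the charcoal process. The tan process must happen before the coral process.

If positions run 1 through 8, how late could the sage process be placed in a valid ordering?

5

The processes that are forced after the sage process, directly or by a chain of constraints, are the turquoise process, the azure process, the maroon process. That's 3 processes.
With 3 mandatory successors out of 8 processes total, the latest slot for the sage process is 8−3 = 5, and it's reachable by doing all non-successors before the sage process.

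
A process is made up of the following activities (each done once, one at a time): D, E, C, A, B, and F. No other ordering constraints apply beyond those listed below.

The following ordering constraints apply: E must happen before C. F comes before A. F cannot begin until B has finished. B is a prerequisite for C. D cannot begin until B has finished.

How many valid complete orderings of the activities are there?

42

2 activities have no prerequisites (E, B), so any of them could come first.
Systematically extending each partial ordering one activity at a time and counting, there are 42 complete orderings.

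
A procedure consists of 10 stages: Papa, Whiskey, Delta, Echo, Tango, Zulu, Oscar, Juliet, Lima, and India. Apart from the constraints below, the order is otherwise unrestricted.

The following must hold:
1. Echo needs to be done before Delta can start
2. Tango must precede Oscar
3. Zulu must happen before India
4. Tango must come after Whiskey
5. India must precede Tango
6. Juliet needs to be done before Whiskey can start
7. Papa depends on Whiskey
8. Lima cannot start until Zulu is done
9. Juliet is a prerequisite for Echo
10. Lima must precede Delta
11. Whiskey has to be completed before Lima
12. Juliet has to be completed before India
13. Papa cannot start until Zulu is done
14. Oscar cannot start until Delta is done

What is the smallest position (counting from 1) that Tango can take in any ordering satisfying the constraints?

5

Every stage that must precede Tango has to come before it. Tracing all chains that end at Tango, those stages are: Whiskey, Zulu, Juliet, India — 4 in total.
With 4 mandatory predecessors, the earliest Tango can sit is position 4+1 = 5, and placing just those 4 first achieves it.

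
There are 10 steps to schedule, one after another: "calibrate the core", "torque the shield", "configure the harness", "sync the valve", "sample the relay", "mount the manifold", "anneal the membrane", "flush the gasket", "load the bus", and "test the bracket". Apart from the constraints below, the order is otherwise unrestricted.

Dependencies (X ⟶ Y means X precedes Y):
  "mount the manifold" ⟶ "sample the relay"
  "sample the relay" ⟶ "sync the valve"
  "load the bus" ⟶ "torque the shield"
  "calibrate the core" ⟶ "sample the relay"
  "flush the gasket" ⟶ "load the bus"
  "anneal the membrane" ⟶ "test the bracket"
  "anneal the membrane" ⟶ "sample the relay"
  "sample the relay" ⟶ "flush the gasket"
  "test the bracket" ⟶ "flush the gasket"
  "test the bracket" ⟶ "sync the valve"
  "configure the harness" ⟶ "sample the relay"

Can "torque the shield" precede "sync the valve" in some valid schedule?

Yes

The constraints leave "torque the shield" and "sync the valve" unordered relative to each other; nothing requires "sync the valve" earlier.
That means at least one valid schedule has "torque the shield" before "sync the valve".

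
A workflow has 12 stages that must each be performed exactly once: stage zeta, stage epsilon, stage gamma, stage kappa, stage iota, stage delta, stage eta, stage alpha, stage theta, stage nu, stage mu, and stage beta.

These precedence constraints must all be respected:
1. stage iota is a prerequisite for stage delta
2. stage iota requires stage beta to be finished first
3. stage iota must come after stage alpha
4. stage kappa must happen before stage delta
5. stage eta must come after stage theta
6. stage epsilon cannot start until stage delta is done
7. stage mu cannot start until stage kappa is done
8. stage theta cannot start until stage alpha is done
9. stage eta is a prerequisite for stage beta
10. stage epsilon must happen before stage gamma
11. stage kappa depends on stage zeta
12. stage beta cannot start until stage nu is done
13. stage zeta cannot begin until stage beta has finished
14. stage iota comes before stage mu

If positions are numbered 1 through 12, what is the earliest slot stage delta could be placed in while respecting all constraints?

Working backwards through the constraints from stage delta, its full set of required predecessors is stage zeta, stage kappa, stage iota, stage eta, stage alpha, stage theta, stage nu, stage beta — 8 of them.
So at minimum 8 stages come before stage delta, putting stage delta no earlier than position 9. That position is achievable by scheduling exactly those predecessors first.

9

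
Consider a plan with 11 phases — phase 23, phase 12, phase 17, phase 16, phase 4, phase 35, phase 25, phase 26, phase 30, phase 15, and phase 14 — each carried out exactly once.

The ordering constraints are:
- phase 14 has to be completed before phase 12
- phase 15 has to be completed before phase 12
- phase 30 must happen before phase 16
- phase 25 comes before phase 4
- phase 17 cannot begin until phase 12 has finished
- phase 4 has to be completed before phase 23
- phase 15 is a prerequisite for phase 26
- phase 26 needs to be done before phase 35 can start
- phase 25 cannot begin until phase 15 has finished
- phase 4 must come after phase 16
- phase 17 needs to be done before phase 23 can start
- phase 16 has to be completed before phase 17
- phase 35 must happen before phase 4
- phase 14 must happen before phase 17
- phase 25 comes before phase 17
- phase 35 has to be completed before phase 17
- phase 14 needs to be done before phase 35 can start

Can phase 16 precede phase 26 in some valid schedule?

Yes

Nothing in the constraints forces phase 26 before phase 16 — there is no chain from phase 26 to phase 16.
That means at least one valid schedule has phase 16 before phase 26.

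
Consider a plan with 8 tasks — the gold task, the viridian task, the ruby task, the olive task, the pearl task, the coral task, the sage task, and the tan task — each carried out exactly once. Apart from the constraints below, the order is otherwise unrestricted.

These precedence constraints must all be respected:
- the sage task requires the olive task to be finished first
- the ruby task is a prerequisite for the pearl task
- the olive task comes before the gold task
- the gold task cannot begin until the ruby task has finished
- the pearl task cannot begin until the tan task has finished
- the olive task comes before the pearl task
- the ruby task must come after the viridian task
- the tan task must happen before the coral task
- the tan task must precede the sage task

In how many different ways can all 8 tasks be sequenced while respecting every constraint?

512

3 tasks have no prerequisites (the viridian task, the olive task, the tan task), so any of them could come first.
Counting all ways to extend the partial order to a total order gives 512.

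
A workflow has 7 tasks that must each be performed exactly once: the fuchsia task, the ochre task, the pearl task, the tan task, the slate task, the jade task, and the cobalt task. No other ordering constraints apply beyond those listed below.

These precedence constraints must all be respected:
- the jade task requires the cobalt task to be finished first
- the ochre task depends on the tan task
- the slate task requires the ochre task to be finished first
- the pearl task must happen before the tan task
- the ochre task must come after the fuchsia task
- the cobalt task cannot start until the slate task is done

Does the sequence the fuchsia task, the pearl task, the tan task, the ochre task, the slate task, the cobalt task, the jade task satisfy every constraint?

Going through the constraints one by one, each required predecessor appears earlier in the sequence than its dependent — e.g. the fuchsia task (position 1) is before the ochre task (position 4), as required.

Yes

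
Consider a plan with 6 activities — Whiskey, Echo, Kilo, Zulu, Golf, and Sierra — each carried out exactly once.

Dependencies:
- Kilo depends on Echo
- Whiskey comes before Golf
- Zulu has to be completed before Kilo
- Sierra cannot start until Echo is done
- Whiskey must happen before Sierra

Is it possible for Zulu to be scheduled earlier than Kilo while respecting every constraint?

Yes

The constraints force Zulu before Kilo, so yes — every valid ordering has Zulu earlier.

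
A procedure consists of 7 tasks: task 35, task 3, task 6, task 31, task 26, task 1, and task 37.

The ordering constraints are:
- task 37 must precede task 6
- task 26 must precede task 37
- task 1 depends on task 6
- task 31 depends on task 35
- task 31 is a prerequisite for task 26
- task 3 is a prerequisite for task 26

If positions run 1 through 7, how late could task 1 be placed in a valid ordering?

No constraint forces any task after task 1, so it can be placed last, in position 7.

7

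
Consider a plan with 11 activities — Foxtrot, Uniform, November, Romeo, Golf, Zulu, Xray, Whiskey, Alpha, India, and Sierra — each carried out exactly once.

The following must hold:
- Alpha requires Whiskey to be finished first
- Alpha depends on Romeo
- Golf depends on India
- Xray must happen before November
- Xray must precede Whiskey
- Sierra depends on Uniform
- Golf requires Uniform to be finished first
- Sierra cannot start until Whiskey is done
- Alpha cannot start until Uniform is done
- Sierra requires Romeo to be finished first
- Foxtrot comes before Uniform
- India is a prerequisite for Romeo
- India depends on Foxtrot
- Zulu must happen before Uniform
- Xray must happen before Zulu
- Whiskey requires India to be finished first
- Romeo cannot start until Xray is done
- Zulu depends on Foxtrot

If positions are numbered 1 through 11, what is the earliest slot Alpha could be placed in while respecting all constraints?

The activities that are forced before Alpha, directly or transitively, are Foxtrot, Uniform, Romeo, Zulu, Xray, Whiskey, India. That's 7 activities.
With 7 mandatory predecessors, the earliest Alpha can sit is position 7+1 = 8, and placing just those 7 first achieves it.

8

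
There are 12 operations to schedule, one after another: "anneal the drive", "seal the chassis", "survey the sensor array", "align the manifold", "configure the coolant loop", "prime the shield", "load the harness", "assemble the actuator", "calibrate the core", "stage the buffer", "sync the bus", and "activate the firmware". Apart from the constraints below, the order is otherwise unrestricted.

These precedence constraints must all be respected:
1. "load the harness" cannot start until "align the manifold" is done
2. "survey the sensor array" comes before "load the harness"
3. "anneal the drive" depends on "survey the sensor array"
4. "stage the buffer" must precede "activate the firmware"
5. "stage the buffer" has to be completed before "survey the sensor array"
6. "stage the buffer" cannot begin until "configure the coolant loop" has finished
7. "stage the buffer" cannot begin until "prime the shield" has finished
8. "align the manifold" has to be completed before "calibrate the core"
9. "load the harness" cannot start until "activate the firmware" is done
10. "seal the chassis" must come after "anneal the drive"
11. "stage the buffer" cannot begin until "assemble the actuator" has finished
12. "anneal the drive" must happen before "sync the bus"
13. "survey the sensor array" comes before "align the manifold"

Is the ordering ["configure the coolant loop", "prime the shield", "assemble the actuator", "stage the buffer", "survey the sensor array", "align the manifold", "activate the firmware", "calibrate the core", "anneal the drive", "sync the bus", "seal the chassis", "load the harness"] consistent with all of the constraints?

Yes

Every stated constraint is respected: "survey the sensor array" sits at position 5, ahead of "load the harness" at position 12, and each of the other listed pairs likewise has the predecessor earlier in the sequence.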